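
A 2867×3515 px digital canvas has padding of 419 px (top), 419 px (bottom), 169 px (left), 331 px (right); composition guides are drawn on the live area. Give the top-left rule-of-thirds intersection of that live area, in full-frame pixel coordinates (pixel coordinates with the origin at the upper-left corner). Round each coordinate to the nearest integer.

Content width = 2867 − 169 − 331 = 2367 px; content height = 3515 − 419 − 419 = 2677 px.
Top-left is one-third across and one-third down within the live area.
x = 169 + 1 × 2367/3 = 169 + 789.00 ≈ 958
y = 419 + 1 × 2677/3 = 419 + 892.33 ≈ 1311

x = 958 px, y = 1311 px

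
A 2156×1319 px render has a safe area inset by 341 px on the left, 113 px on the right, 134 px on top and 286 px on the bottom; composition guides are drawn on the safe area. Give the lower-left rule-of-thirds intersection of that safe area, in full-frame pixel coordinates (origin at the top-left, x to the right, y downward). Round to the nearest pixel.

Content width = 2156 − 341 − 113 = 1702 px; content height = 1319 − 134 − 286 = 899 px.
Lower-left is one-third across and two-thirds down within the safe area.
x = 341 + 1 × 1702/3 = 341 + 567.33 ≈ 908
y = 134 + 2 × 899/3 = 134 + 599.33 ≈ 733

x = 908 px, y = 733 px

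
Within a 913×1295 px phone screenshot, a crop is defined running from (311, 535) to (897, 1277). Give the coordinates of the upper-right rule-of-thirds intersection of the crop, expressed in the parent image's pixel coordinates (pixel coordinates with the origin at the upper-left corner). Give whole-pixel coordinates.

Crop width = 897 − 311 = 586 px; one third is 195.33 px.
Crop height = 1277 − 535 = 742 px; one third is 247.33 px.
The upper-right point is two-thirds across and one-third down within the crop:
x = 311 + 2 × 195.33 ≈ 702; y = 535 + 1 × 247.33 ≈ 782.

(702, 782)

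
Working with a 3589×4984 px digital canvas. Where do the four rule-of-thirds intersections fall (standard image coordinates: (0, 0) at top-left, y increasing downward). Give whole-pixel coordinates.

One third of 3589 is 1196.33; one third of 4984 is 1661.33.
Vertical third lines at x = 1196 and x = 2393; horizontal third lines at y = 1661 and y = 3323.

(1196, 1661), (2393, 1661), (1196, 3323), (2393, 3323)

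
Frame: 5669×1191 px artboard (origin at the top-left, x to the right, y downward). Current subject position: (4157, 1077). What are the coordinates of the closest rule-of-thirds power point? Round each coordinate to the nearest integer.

Third lines: x ∈ {1890, 3779}, y ∈ {397, 794}.
4157 is closer to x = 3779; 1077 is closer to y = 794.
So the nearest intersection is the lower-right power point.

(3779, 794)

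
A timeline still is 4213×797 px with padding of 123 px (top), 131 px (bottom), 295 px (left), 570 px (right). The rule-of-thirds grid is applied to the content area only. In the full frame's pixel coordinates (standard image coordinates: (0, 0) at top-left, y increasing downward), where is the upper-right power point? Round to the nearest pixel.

Content width = 4213 − 295 − 570 = 3348 px; content height = 797 − 123 − 131 = 543 px.
Upper-right is two-thirds across and one-third down within the content area.
x = 295 + 2 × 3348/3 = 295 + 2232.00 ≈ 2527
y = 123 + 1 × 543/3 = 123 + 181.00 ≈ 304

x = 2527 px, y = 304 px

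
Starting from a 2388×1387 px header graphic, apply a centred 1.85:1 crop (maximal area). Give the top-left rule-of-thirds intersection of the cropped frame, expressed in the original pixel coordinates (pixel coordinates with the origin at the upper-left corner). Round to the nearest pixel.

x = 796 px, y = 478 px

2388/1387 < 1.85/1, so the 1.85:1 crop keeps the full width 2388 and trims height to 2388 × 1/1.85 = 1290.81 px.
Top offset = (1387 − 1290.81)/2 = 48.09 px; left offset = 0.
Top-left is one-third across and one-third down within the crop:
x = 0.00 + 1 × 2388.00/3 ≈ 796; y = 48.09 + 1 × 1290.81/3 ≈ 478.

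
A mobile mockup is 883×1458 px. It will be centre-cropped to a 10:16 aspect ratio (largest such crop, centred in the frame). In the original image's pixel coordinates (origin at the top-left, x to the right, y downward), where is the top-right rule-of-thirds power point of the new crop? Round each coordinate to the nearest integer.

x = 589 px, y = 494 px

883/1458 < 10/16, so the 10:16 crop keeps the full width 883 and trims height to 883 × 16/10 = 1412.80 px.
Top offset = (1458 − 1412.80)/2 = 22.60 px; left offset = 0.
Top-right is two-thirds across and one-third down within the crop:
x = 0.00 + 2 × 883.00/3 ≈ 589; y = 22.60 + 1 × 1412.80/3 ≈ 494.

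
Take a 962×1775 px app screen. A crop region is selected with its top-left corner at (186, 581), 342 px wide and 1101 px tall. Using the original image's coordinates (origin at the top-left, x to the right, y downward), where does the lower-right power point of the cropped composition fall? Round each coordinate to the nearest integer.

x = 414 px, y = 1315 px

One third of the crop width 342 is 114.00 px.
One third of the crop height 1101 is 367.00 px.
The lower-right point is two-thirds across and two-thirds down within the crop:
x = 186 + 2 × 114.00 ≈ 414; y = 581 + 2 × 367.00 ≈ 1315.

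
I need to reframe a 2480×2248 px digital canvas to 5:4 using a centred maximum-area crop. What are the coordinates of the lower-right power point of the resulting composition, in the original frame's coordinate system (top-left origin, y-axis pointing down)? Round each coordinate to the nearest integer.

2480/2248 < 5/4, so the 5:4 crop keeps the full width 2480 and trims height to 2480 × 4/5 = 1984.00 px.
Top offset = (2248 − 1984.00)/2 = 132.00 px; left offset = 0.
Lower-right is two-thirds across and two-thirds down within the crop:
x = 0.00 + 2 × 2480.00/3 ≈ 1653; y = 132.00 + 2 × 1984.00/3 ≈ 1455.

(1653, 1455)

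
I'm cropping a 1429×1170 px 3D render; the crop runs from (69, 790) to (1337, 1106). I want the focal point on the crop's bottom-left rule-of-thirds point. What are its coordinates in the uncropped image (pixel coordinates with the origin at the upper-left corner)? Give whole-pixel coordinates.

x = 492 px, y = 1001 px

Crop width = 1337 − 69 = 1268 px; one third is 422.67 px.
Crop height = 1106 − 790 = 316 px; one third is 105.33 px.
The bottom-left point is one-third across and two-thirds down within the crop:
x = 69 + 1 × 422.67 ≈ 492; y = 790 + 2 × 105.33 ≈ 1001.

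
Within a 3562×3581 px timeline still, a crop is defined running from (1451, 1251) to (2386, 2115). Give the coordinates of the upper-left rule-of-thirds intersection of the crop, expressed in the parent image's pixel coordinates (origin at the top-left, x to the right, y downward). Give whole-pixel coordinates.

(1763, 1539)

Crop width = 2386 − 1451 = 935 px; one third is 311.67 px.
Crop height = 2115 − 1251 = 864 px; one third is 288.00 px.
The upper-left point is one-third across and one-third down within the crop:
x = 1451 + 1 × 311.67 ≈ 1763; y = 1251 + 1 × 288.00 ≈ 1539.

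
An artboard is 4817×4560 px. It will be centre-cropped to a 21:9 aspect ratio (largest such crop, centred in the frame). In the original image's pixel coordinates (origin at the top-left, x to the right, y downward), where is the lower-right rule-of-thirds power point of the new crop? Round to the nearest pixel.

x = 3211 px, y = 2624 px

4817/4560 < 21/9, so the 21:9 crop keeps the full width 4817 and trims height to 4817 × 9/21 = 2064.43 px.
Top offset = (4560 − 2064.43)/2 = 1247.79 px; left offset = 0.
Lower-right is two-thirds across and two-thirds down within the crop:
x = 0.00 + 2 × 4817.00/3 ≈ 3211; y = 1247.79 + 2 × 2064.43/3 ≈ 2624.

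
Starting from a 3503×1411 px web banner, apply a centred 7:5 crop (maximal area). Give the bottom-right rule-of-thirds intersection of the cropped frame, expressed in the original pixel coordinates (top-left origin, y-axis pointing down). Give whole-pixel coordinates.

3503/1411 > 7/5, so the 7:5 crop keeps the full height 1411 and trims width to 1411 × 7/5 = 1975.40 px.
Left offset = (3503 − 1975.40)/2 = 763.80 px; top offset = 0.
Bottom-right is two-thirds across and two-thirds down within the crop:
x = 763.80 + 2 × 1975.40/3 ≈ 2081; y = 0.00 + 2 × 1411.00/3 ≈ 941.

x = 2081 px, y = 941 px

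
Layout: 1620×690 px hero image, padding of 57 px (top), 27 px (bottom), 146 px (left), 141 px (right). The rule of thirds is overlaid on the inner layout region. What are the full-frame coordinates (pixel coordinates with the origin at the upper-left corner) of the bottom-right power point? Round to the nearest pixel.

Content width = 1620 − 146 − 141 = 1333 px; content height = 690 − 57 − 27 = 606 px.
Bottom-right is two-thirds across and two-thirds down within the inner layout region.
x = 146 + 2 × 1333/3 = 146 + 888.67 ≈ 1035
y = 57 + 2 × 606/3 = 57 + 404.00 ≈ 461

x = 1035 px, y = 461 px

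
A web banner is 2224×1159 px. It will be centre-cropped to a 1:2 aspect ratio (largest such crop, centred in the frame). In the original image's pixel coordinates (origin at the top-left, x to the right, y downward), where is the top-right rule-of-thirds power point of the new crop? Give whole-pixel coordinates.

x = 1209 px, y = 386 px

2224/1159 > 1/2, so the 1:2 crop keeps the full height 1159 and trims width to 1159 × 1/2 = 579.50 px.
Left offset = (2224 − 579.50)/2 = 822.25 px; top offset = 0.
Top-right is two-thirds across and one-third down within the crop:
x = 822.25 + 2 × 579.50/3 ≈ 1209; y = 0.00 + 1 × 1159.00/3 ≈ 386.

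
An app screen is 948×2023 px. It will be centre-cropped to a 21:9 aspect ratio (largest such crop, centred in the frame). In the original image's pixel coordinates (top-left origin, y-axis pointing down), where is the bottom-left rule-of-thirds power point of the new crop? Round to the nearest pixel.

948/2023 < 21/9, so the 21:9 crop keeps the full width 948 and trims height to 948 × 9/21 = 406.29 px.
Top offset = (2023 − 406.29)/2 = 808.36 px; left offset = 0.
Bottom-left is one-third across and two-thirds down within the crop:
x = 0.00 + 1 × 948.00/3 ≈ 316; y = 808.36 + 2 × 406.29/3 ≈ 1079.

(316, 1079)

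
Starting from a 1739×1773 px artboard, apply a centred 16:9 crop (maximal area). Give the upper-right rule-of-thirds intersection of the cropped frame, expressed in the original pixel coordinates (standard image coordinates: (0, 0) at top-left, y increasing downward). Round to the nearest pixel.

(1159, 723)

1739/1773 < 16/9, so the 16:9 crop keeps the full width 1739 and trims height to 1739 × 9/16 = 978.19 px.
Top offset = (1773 − 978.19)/2 = 397.41 px; left offset = 0.
Upper-right is two-thirds across and one-third down within the crop:
x = 0.00 + 2 × 1739.00/3 ≈ 1159; y = 397.41 + 1 × 978.19/3 ≈ 723.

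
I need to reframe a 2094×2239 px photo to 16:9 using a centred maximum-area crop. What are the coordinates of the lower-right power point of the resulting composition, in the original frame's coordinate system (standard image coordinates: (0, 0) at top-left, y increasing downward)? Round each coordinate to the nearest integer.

x = 1396 px, y = 1316 px

2094/2239 < 16/9, so the 16:9 crop keeps the full width 2094 and trims height to 2094 × 9/16 = 1177.88 px.
Top offset = (2239 − 1177.88)/2 = 530.56 px; left offset = 0.
Lower-right is two-thirds across and two-thirds down within the crop:
x = 0.00 + 2 × 2094.00/3 ≈ 1396; y = 530.56 + 2 × 1177.88/3 ≈ 1316.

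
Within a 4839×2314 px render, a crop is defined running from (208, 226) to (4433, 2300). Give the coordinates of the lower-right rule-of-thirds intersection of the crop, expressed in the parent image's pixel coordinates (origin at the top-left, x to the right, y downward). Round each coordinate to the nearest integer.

Crop width = 4433 − 208 = 4225 px; one third is 1408.33 px.
Crop height = 2300 − 226 = 2074 px; one third is 691.33 px.
The lower-right point is two-thirds across and two-thirds down within the crop:
x = 208 + 2 × 1408.33 ≈ 3025; y = 226 + 2 × 691.33 ≈ 1609.

x = 3025 px, y = 1609 px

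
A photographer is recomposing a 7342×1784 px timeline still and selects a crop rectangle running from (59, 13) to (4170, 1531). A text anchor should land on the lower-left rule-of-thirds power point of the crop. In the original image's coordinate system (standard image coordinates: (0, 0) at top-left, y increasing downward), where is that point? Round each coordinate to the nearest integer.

Crop width = 4170 − 59 = 4111 px; one third is 1370.33 px.
Crop height = 1531 − 13 = 1518 px; one third is 506.00 px.
The lower-left point is one-third across and two-thirds down within the crop:
x = 59 + 1 × 1370.33 ≈ 1429; y = 13 + 2 × 506.00 ≈ 1025.

x = 1429 px, y = 1025 px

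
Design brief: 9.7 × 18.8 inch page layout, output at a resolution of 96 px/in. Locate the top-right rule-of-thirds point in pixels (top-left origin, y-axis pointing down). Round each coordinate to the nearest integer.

(621, 602)

In pixels the canvas is 9.7 × 96 = 931.2 wide and 18.8 × 96 = 1804.8 tall.
The top-right point is two-thirds across and one-third down:
x = 2 × 931.2/3 ≈ 621; y = 1 × 1804.8/3 ≈ 602.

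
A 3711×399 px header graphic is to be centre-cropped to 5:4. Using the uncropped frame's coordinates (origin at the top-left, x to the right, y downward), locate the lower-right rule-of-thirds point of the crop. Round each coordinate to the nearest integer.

3711/399 > 5/4, so the 5:4 crop keeps the full height 399 and trims width to 399 × 5/4 = 498.75 px.
Left offset = (3711 − 498.75)/2 = 1606.12 px; top offset = 0.
Lower-right is two-thirds across and two-thirds down within the crop:
x = 1606.12 + 2 × 498.75/3 ≈ 1939; y = 0.00 + 2 × 399.00/3 ≈ 266.

x = 1939 px, y = 266 px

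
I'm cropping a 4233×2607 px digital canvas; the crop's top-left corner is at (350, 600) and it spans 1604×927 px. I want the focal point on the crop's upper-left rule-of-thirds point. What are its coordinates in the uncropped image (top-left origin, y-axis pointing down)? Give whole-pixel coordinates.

One third of the crop width 1604 is 534.67 px.
One third of the crop height 927 is 309.00 px.
The upper-left point is one-third across and one-third down within the crop:
x = 350 + 1 × 534.67 ≈ 885; y = 600 + 1 × 309.00 ≈ 909.

x = 885 px, y = 909 px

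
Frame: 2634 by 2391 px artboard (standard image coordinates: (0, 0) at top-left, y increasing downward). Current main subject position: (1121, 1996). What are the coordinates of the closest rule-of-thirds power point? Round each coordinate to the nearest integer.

Third lines: x ∈ {878, 1756}, y ∈ {797, 1594}.
1121 is closer to x = 878; 1996 is closer to y = 1594.
So the nearest intersection is the lower-left power point.

(878, 1594)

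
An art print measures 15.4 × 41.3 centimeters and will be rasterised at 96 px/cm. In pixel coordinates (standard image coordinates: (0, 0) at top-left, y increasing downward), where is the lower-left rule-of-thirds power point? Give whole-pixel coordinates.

In pixels the canvas is 15.4 × 96 = 1478.4 wide and 41.3 × 96 = 3964.8 tall.
The lower-left point is one-third across and two-thirds down:
x = 1 × 1478.4/3 ≈ 493; y = 2 × 3964.8/3 ≈ 2643.

(493, 2643)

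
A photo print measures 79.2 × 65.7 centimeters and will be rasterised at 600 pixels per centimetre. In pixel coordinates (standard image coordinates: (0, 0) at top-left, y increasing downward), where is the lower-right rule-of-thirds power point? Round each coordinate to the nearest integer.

x = 31680 px, y = 26280 px

In pixels the canvas is 79.2 × 600 = 47520 wide and 65.7 × 600 = 39420 tall.
The lower-right point is two-thirds across and two-thirds down:
x = 2 × 47520/3 ≈ 31680; y = 2 × 39420/3 ≈ 26280.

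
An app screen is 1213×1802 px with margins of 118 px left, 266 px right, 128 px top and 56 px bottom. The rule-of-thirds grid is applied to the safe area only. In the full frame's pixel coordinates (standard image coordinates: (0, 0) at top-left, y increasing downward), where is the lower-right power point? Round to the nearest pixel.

Content width = 1213 − 118 − 266 = 829 px; content height = 1802 − 128 − 56 = 1618 px.
Lower-right is two-thirds across and two-thirds down within the safe area.
x = 118 + 2 × 829/3 = 118 + 552.67 ≈ 671
y = 128 + 2 × 1618/3 = 128 + 1078.67 ≈ 1207

x = 671 px, y = 1207 px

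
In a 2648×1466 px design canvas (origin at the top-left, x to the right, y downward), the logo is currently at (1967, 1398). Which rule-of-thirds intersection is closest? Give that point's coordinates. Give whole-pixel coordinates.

Third lines: x ∈ {883, 1765}, y ∈ {489, 977}.
1967 is closer to x = 1765; 1398 is closer to y = 977.
So the nearest intersection is the lower-right power point.

(1765, 977)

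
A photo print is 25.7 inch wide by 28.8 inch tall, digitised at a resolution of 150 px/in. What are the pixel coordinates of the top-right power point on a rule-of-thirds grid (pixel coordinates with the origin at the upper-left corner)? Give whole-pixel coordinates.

(2570, 1440)

In pixels the canvas is 25.7 × 150 = 3855 wide and 28.8 × 150 = 4320 tall.
The top-right point is two-thirds across and one-third down:
x = 2 × 3855/3 ≈ 2570; y = 1 × 4320/3 ≈ 1440.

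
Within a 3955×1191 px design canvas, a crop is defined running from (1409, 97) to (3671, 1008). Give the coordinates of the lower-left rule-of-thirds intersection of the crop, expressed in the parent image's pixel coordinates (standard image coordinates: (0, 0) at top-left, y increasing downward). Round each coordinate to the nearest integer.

(2163, 704)

Crop width = 3671 − 1409 = 2262 px; one third is 754.00 px.
Crop height = 1008 − 97 = 911 px; one third is 303.67 px.
The lower-left point is one-third across and two-thirds down within the crop:
x = 1409 + 1 × 754.00 ≈ 2163; y = 97 + 2 × 303.67 ≈ 704.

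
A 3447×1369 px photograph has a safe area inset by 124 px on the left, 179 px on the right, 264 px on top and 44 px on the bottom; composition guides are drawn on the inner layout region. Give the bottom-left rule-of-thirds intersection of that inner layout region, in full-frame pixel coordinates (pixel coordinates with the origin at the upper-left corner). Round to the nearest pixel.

(1172, 971)

Content width = 3447 − 124 − 179 = 3144 px; content height = 1369 − 264 − 44 = 1061 px.
Bottom-left is one-third across and two-thirds down within the inner layout region.
x = 124 + 1 × 3144/3 = 124 + 1048.00 ≈ 1172
y = 264 + 2 × 1061/3 = 264 + 707.33 ≈ 971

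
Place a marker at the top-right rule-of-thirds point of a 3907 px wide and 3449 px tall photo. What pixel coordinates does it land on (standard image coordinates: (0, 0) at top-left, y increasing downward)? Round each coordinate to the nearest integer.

The top-right point sits two-thirds of the way across and one-third of the way down.
x = 2 × 3907/3 ≈ 2605; y = 1 × 3449/3 ≈ 1150.

(2605, 1150)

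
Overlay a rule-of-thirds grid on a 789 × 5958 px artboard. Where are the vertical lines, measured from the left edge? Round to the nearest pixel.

789 / 3 = 263, so the vertical lines sit at one and two thirds of 789.

x = 263 px and x = 526 px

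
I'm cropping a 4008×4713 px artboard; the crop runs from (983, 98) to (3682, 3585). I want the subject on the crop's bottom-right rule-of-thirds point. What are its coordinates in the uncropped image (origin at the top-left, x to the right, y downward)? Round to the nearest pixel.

(2782, 2423)

Crop width = 3682 − 983 = 2699 px; one third is 899.67 px.
Crop height = 3585 − 98 = 3487 px; one third is 1162.33 px.
The bottom-right point is two-thirds across and two-thirds down within the crop:
x = 983 + 2 × 899.67 ≈ 2782; y = 98 + 2 × 1162.33 ≈ 2423.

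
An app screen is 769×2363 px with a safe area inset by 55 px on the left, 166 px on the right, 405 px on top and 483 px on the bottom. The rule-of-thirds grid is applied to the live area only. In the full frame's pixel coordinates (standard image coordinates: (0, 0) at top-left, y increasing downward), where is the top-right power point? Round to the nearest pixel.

Content width = 769 − 55 − 166 = 548 px; content height = 2363 − 405 − 483 = 1475 px.
Top-right is two-thirds across and one-third down within the live area.
x = 55 + 2 × 548/3 = 55 + 365.33 ≈ 420
y = 405 + 1 × 1475/3 = 405 + 491.67 ≈ 897

(420, 897)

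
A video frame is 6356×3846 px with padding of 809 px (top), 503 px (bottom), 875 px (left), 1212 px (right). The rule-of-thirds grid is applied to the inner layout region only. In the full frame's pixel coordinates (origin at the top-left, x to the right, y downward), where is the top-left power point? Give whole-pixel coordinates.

(2298, 1654)

Content width = 6356 − 875 − 1212 = 4269 px; content height = 3846 − 809 − 503 = 2534 px.
Top-left is one-third across and one-third down within the inner layout region.
x = 875 + 1 × 4269/3 = 875 + 1423.00 ≈ 2298
y = 809 + 1 × 2534/3 = 809 + 844.67 ≈ 1654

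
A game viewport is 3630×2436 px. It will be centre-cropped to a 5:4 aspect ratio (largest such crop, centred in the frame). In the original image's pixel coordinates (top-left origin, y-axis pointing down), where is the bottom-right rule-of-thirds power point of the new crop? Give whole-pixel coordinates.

3630/2436 > 5/4, so the 5:4 crop keeps the full height 2436 and trims width to 2436 × 5/4 = 3045.00 px.
Left offset = (3630 − 3045.00)/2 = 292.50 px; top offset = 0.
Bottom-right is two-thirds across and two-thirds down within the crop:
x = 292.50 + 2 × 3045.00/3 ≈ 2323; y = 0.00 + 2 × 2436.00/3 ≈ 1624.

(2323, 1624)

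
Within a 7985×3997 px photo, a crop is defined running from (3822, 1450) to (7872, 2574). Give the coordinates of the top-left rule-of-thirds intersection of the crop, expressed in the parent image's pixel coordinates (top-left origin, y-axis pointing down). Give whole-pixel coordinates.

Crop width = 7872 − 3822 = 4050 px; one third is 1350.00 px.
Crop height = 2574 − 1450 = 1124 px; one third is 374.67 px.
The top-left point is one-third across and one-third down within the crop:
x = 3822 + 1 × 1350.00 ≈ 5172; y = 1450 + 1 × 374.67 ≈ 1825.

x = 5172 px, y = 1825 px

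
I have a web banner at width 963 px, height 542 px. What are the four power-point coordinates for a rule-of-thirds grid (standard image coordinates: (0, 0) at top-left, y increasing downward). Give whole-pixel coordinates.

(321, 181), (642, 181), (321, 361), (642, 361)

One third of 963 is 321; one third of 542 is 180.67.
Vertical third lines at x = 321 and x = 642; horizontal third lines at y = 181 and y = 361.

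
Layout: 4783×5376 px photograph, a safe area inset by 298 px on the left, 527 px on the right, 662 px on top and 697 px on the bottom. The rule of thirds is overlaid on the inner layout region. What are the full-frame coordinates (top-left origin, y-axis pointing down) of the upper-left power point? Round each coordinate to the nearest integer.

(1617, 2001)

Content width = 4783 − 298 − 527 = 3958 px; content height = 5376 − 662 − 697 = 4017 px.
Upper-left is one-third across and one-third down within the inner layout region.
x = 298 + 1 × 3958/3 = 298 + 1319.33 ≈ 1617
y = 662 + 1 × 4017/3 = 662 + 1339.00 ≈ 2001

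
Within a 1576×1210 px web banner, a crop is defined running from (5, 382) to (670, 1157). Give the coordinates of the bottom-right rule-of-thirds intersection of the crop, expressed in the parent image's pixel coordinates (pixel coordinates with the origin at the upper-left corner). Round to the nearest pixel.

x = 448 px, y = 899 px

Crop width = 670 − 5 = 665 px; one third is 221.67 px.
Crop height = 1157 − 382 = 775 px; one third is 258.33 px.
The bottom-right point is two-thirds across and two-thirds down within the crop:
x = 5 + 2 × 221.67 ≈ 448; y = 382 + 2 × 258.33 ≈ 899.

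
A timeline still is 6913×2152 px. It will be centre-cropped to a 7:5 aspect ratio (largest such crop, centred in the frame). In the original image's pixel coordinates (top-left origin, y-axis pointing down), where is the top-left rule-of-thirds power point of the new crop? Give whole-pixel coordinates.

6913/2152 > 7/5, so the 7:5 crop keeps the full height 2152 and trims width to 2152 × 7/5 = 3012.80 px.
Left offset = (6913 − 3012.80)/2 = 1950.10 px; top offset = 0.
Top-left is one-third across and one-third down within the crop:
x = 1950.10 + 1 × 3012.80/3 ≈ 2954; y = 0.00 + 1 × 2152.00/3 ≈ 717.

(2954, 717)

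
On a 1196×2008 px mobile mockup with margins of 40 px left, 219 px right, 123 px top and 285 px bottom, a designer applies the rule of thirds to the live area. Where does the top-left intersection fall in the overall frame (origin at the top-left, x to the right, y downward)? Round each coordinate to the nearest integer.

x = 352 px, y = 656 px

Content width = 1196 − 40 − 219 = 937 px; content height = 2008 − 123 − 285 = 1600 px.
Top-left is one-third across and one-third down within the live area.
x = 40 + 1 × 937/3 = 40 + 312.33 ≈ 352
y = 123 + 1 × 1600/3 = 123 + 533.33 ≈ 656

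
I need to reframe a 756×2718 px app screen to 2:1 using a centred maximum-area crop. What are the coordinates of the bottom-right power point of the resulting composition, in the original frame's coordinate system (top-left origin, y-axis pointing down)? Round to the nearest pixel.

x = 504 px, y = 1422 px

756/2718 < 2/1, so the 2:1 crop keeps the full width 756 and trims height to 756 × 1/2 = 378.00 px.
Top offset = (2718 − 378.00)/2 = 1170.00 px; left offset = 0.
Bottom-right is two-thirds across and two-thirds down within the crop:
x = 0.00 + 2 × 756.00/3 ≈ 504; y = 1170.00 + 2 × 378.00/3 ≈ 1422.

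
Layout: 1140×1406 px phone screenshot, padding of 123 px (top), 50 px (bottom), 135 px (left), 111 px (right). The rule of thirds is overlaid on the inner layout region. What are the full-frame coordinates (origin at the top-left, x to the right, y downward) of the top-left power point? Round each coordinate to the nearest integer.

(433, 534)

Content width = 1140 − 135 − 111 = 894 px; content height = 1406 − 123 − 50 = 1233 px.
Top-left is one-third across and one-third down within the inner layout region.
x = 135 + 1 × 894/3 = 135 + 298.00 ≈ 433
y = 123 + 1 × 1233/3 = 123 + 411.00 ≈ 534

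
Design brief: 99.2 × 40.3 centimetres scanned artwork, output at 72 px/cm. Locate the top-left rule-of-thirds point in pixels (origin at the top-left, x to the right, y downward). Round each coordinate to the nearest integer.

(2381, 967)

In pixels the canvas is 99.2 × 72 = 7142.4 wide and 40.3 × 72 = 2901.6 tall.
The top-left point is one-third across and one-third down:
x = 1 × 7142.4/3 ≈ 2381; y = 1 × 2901.6/3 ≈ 967.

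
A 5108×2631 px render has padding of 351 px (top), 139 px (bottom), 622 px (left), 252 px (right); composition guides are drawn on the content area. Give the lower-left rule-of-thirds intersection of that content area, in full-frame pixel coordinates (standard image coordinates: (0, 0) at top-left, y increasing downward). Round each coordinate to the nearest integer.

x = 2033 px, y = 1778 px

Content width = 5108 − 622 − 252 = 4234 px; content height = 2631 − 351 − 139 = 2141 px.
Lower-left is one-third across and two-thirds down within the content area.
x = 622 + 1 × 4234/3 = 622 + 1411.33 ≈ 2033
y = 351 + 2 × 2141/3 = 351 + 1427.33 ≈ 1778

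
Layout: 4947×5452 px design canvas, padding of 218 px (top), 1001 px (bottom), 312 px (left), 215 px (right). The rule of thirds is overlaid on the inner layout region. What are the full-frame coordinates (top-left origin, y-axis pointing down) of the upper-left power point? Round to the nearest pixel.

(1785, 1629)

Content width = 4947 − 312 − 215 = 4420 px; content height = 5452 − 218 − 1001 = 4233 px.
Upper-left is one-third across and one-third down within the inner layout region.
x = 312 + 1 × 4420/3 = 312 + 1473.33 ≈ 1785
y = 218 + 1 × 4233/3 = 218 + 1411.00 ≈ 1629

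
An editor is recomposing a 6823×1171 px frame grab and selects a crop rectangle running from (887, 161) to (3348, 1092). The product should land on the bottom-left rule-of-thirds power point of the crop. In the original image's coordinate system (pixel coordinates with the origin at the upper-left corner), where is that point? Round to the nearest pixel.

(1707, 782)

Crop width = 3348 − 887 = 2461 px; one third is 820.33 px.
Crop height = 1092 − 161 = 931 px; one third is 310.33 px.
The bottom-left point is one-third across and two-thirds down within the crop:
x = 887 + 1 × 820.33 ≈ 1707; y = 161 + 2 × 310.33 ≈ 782.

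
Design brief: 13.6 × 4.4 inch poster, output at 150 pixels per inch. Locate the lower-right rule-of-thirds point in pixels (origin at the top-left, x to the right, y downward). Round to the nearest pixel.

x = 1360 px, y = 440 px

In pixels the canvas is 13.6 × 150 = 2040 wide and 4.4 × 150 = 660 tall.
The lower-right point is two-thirds across and two-thirds down:
x = 2 × 2040/3 ≈ 1360; y = 2 × 660/3 ≈ 440.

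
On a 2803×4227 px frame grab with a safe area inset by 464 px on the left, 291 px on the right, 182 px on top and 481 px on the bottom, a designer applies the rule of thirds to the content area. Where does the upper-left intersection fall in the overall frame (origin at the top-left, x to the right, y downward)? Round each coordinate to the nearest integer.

Content width = 2803 − 464 − 291 = 2048 px; content height = 4227 − 182 − 481 = 3564 px.
Upper-left is one-third across and one-third down within the content area.
x = 464 + 1 × 2048/3 = 464 + 682.67 ≈ 1147
y = 182 + 1 × 3564/3 = 182 + 1188.00 ≈ 1370

(1147, 1370)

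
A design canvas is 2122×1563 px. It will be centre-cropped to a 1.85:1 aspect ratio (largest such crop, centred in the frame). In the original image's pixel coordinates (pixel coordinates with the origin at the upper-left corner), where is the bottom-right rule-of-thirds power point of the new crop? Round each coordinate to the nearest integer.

2122/1563 < 1.85/1, so the 1.85:1 crop keeps the full width 2122 and trims height to 2122 × 1/1.85 = 1147.03 px.
Top offset = (1563 − 1147.03)/2 = 207.99 px; left offset = 0.
Bottom-right is two-thirds across and two-thirds down within the crop:
x = 0.00 + 2 × 2122.00/3 ≈ 1415; y = 207.99 + 2 × 1147.03/3 ≈ 973.

(1415, 973)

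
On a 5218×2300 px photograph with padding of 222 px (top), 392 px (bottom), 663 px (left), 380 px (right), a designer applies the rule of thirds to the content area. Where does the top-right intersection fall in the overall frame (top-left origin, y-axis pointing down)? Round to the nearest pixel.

Content width = 5218 − 663 − 380 = 4175 px; content height = 2300 − 222 − 392 = 1686 px.
Top-right is two-thirds across and one-third down within the content area.
x = 663 + 2 × 4175/3 = 663 + 2783.33 ≈ 3446
y = 222 + 1 × 1686/3 = 222 + 562.00 ≈ 784

(3446, 784)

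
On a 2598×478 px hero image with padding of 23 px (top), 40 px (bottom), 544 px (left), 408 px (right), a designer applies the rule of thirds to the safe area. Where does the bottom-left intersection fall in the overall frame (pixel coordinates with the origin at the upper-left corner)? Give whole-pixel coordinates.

x = 1093 px, y = 300 px

Content width = 2598 − 544 − 408 = 1646 px; content height = 478 − 23 − 40 = 415 px.
Bottom-left is one-third across and two-thirds down within the safe area.
x = 544 + 1 × 1646/3 = 544 + 548.67 ≈ 1093
y = 23 + 2 × 415/3 = 23 + 276.67 ≈ 300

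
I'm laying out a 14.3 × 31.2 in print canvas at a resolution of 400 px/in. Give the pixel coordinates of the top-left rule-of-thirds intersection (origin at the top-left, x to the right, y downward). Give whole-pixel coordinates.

x = 1907 px, y = 4160 px

In pixels the canvas is 14.3 × 400 = 5720 wide and 31.2 × 400 = 12480 tall.
The top-left point is one-third across and one-third down:
x = 1 × 5720/3 ≈ 1907; y = 1 × 12480/3 ≈ 4160.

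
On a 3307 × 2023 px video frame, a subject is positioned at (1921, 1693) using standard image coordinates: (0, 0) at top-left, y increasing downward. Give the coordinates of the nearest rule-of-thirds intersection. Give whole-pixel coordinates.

Third lines: x ∈ {1102, 2205}, y ∈ {674, 1349}.
1921 is closer to x = 2205; 1693 is closer to y = 1349.
So the nearest intersection is the lower-right power point.

(2205, 1349)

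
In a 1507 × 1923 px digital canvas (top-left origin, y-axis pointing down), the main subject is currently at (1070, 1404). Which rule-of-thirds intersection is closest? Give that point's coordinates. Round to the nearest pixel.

Third lines: x ∈ {502, 1005}, y ∈ {641, 1282}.
1070 is closer to x = 1005; 1404 is closer to y = 1282.
So the nearest intersection is the lower-right power point.

(1005, 1282)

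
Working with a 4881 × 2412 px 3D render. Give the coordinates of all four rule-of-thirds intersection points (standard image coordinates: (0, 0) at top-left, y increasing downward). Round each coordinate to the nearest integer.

One third of 4881 is 1627; one third of 2412 is 804.
Vertical third lines at x = 1627 and x = 3254; horizontal third lines at y = 804 and y = 1608.

(1627, 804), (3254, 804), (1627, 1608), (3254, 1608)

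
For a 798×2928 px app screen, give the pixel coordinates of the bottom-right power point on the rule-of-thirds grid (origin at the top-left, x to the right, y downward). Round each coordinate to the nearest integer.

The bottom-right point sits two-thirds of the way across and two-thirds of the way down.
x = 2 × 798/3 ≈ 532; y = 2 × 2928/3 ≈ 1952.

(532, 1952)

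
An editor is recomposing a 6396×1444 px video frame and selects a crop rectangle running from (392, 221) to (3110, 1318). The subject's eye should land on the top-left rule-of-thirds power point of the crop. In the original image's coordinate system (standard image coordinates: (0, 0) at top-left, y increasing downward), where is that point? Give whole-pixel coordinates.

x = 1298 px, y = 587 px

Crop width = 3110 − 392 = 2718 px; one third is 906.00 px.
Crop height = 1318 − 221 = 1097 px; one third is 365.67 px.
The top-left point is one-third across and one-third down within the crop:
x = 392 + 1 × 906.00 ≈ 1298; y = 221 + 1 × 365.67 ≈ 587.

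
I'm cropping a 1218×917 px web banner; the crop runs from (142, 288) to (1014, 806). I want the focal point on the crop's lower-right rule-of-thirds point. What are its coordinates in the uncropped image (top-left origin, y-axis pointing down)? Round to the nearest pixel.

Crop width = 1014 − 142 = 872 px; one third is 290.67 px.
Crop height = 806 − 288 = 518 px; one third is 172.67 px.
The lower-right point is two-thirds across and two-thirds down within the crop:
x = 142 + 2 × 290.67 ≈ 723; y = 288 + 2 × 172.67 ≈ 633.

(723, 633)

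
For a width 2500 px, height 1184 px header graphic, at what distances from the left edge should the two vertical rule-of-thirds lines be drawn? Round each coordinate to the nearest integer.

833 px and 1667 px

2500 / 3 = 833.33, so the vertical lines sit at one and two thirds of 2500.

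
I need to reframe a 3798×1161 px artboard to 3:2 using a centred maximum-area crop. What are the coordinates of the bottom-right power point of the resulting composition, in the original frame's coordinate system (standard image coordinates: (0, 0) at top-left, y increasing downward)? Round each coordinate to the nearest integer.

3798/1161 > 3/2, so the 3:2 crop keeps the full height 1161 and trims width to 1161 × 3/2 = 1741.50 px.
Left offset = (3798 − 1741.50)/2 = 1028.25 px; top offset = 0.
Bottom-right is two-thirds across and two-thirds down within the crop:
x = 1028.25 + 2 × 1741.50/3 ≈ 2189; y = 0.00 + 2 × 1161.00/3 ≈ 774.

(2189, 774)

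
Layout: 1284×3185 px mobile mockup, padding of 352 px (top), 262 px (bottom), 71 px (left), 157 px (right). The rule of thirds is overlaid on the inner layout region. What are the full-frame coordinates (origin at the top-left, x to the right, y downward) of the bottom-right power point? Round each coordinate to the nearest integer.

Content width = 1284 − 71 − 157 = 1056 px; content height = 3185 − 352 − 262 = 2571 px.
Bottom-right is two-thirds across and two-thirds down within the inner layout region.
x = 71 + 2 × 1056/3 = 71 + 704.00 ≈ 775
y = 352 + 2 × 2571/3 = 352 + 1714.00 ≈ 2066

(775, 2066)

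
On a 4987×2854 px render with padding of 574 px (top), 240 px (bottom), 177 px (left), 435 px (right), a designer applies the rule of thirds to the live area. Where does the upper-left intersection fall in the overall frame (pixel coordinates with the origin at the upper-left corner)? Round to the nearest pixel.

(1635, 1254)

Content width = 4987 − 177 − 435 = 4375 px; content height = 2854 − 574 − 240 = 2040 px.
Upper-left is one-third across and one-third down within the live area.
x = 177 + 1 × 4375/3 = 177 + 1458.33 ≈ 1635
y = 574 + 1 × 2040/3 = 574 + 680.00 ≈ 1254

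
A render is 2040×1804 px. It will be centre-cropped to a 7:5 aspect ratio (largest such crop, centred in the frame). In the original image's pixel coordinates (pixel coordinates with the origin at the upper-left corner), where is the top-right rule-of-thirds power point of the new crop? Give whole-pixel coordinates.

2040/1804 < 7/5, so the 7:5 crop keeps the full width 2040 and trims height to 2040 × 5/7 = 1457.14 px.
Top offset = (1804 − 1457.14)/2 = 173.43 px; left offset = 0.
Top-right is two-thirds across and one-third down within the crop:
x = 0.00 + 2 × 2040.00/3 ≈ 1360; y = 173.43 + 1 × 1457.14/3 ≈ 659.

(1360, 659)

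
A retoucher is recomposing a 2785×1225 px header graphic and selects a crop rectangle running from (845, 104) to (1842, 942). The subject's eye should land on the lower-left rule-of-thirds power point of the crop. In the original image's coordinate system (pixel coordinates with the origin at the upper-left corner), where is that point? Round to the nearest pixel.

Crop width = 1842 − 845 = 997 px; one third is 332.33 px.
Crop height = 942 − 104 = 838 px; one third is 279.33 px.
The lower-left point is one-third across and two-thirds down within the crop:
x = 845 + 1 × 332.33 ≈ 1177; y = 104 + 2 × 279.33 ≈ 663.

(1177, 663)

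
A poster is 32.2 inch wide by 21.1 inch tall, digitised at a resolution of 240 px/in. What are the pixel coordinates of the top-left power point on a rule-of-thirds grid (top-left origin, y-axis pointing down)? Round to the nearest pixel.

x = 2576 px, y = 1688 px

In pixels the canvas is 32.2 × 240 = 7728 wide and 21.1 × 240 = 5064 tall.
The top-left point is one-third across and one-third down:
x = 1 × 7728/3 ≈ 2576; y = 1 × 5064/3 ≈ 1688.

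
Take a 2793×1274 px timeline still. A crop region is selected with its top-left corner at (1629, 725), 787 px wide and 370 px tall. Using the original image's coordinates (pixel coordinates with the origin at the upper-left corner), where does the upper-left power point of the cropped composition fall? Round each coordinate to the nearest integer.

One third of the crop width 787 is 262.33 px.
One third of the crop height 370 is 123.33 px.
The upper-left point is one-third across and one-third down within the crop:
x = 1629 + 1 × 262.33 ≈ 1891; y = 725 + 1 × 123.33 ≈ 848.

x = 1891 px, y = 848 px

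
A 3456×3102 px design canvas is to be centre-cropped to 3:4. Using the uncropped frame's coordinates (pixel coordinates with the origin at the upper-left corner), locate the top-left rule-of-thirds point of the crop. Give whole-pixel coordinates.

3456/3102 > 3/4, so the 3:4 crop keeps the full height 3102 and trims width to 3102 × 3/4 = 2326.50 px.
Left offset = (3456 − 2326.50)/2 = 564.75 px; top offset = 0.
Top-left is one-third across and one-third down within the crop:
x = 564.75 + 1 × 2326.50/3 ≈ 1340; y = 0.00 + 1 × 3102.00/3 ≈ 1034.

(1340, 1034)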